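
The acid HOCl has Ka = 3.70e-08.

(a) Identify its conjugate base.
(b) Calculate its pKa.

(a) The conjugate base is formed by removing one H⁺ from HOCl, giving OCl⁻. (b) pKa = -log(Ka) = -log(3.70e-08) = 7.43.

Conjugate base: OCl⁻; pK_a = 7.43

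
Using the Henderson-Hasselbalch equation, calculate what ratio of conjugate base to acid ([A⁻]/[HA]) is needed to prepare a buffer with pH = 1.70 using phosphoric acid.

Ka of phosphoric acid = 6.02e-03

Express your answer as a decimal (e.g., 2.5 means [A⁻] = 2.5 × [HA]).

pKa = -log(6.02e-03) = 2.2204. pH = pKa + log([A⁻]/[HA]), so log([A⁻]/[HA]) = pH − pKa = 1.70 − 2.2204 = -0.5204. [A⁻]/[HA] = 10^(-0.5204) = 0.302

[A⁻]/[HA] = 0.302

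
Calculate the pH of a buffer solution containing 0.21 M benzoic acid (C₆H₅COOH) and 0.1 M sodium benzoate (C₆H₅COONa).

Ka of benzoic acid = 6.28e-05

pKa = -log(6.28e-05) = 4.20. pH = pKa + log([A⁻]/[HA]) = 4.20 + log(0.1/0.21)

pH = 3.88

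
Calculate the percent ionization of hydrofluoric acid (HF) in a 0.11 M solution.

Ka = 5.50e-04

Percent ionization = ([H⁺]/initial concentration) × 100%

Using Ka equilibrium: x² + Ka×x - Ka×C = 0. Solving: [H⁺] = 7.5080e-03. Percent = (7.5080e-03/0.11) × 100

Percent ionization = 6.83%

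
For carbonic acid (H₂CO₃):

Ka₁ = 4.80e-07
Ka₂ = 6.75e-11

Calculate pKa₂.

pKa₂ = -log(Ka₂) = -log(6.75e-11) = 10.17.

pK_{a2} = 10.17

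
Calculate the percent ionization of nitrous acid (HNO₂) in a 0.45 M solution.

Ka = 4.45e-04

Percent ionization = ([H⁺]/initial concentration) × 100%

Using Ka equilibrium: x² + Ka×x - Ka×C = 0. Solving: [H⁺] = 1.3930e-02. Percent = (1.3930e-02/0.45) × 100

Percent ionization = 3.1%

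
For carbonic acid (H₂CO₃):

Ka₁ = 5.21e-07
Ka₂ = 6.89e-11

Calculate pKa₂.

pKa₂ = -log(Ka₂) = -log(6.89e-11) = 10.16.

pK_{a2} = 10.16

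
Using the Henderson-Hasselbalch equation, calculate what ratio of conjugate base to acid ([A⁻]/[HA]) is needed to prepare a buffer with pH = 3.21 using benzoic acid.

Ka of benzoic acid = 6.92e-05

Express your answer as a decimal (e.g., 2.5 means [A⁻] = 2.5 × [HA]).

pKa = -log(6.92e-05) = 4.1599. pH = pKa + log([A⁻]/[HA]), so log([A⁻]/[HA]) = pH − pKa = 3.21 − 4.1599 = -0.9499. [A⁻]/[HA] = 10^(-0.9499) = 0.112

[A⁻]/[HA] = 0.112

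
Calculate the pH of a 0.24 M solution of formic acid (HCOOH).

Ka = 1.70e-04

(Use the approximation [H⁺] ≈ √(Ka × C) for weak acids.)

[H⁺] = √(Ka × C) = √(1.70e-04 × 0.24) = 6.3875e-03. pH = -log(6.3875e-03)

pH = 2.19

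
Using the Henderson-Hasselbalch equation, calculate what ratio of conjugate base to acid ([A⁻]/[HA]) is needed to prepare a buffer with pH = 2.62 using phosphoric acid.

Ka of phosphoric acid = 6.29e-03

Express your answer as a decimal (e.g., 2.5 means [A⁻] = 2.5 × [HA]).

pKa = -log(6.29e-03) = 2.2013. pH = pKa + log([A⁻]/[HA]), so log([A⁻]/[HA]) = pH − pKa = 2.62 − 2.2013 = 0.4187. [A⁻]/[HA] = 10^(0.4187) = 2.62

[A⁻]/[HA] = 2.62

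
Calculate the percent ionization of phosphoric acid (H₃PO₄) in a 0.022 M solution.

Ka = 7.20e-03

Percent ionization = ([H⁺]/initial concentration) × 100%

Using Ka equilibrium: x² + Ka×x - Ka×C = 0. Solving: [H⁺] = 9.4905e-03. Percent = (9.4905e-03/0.022) × 100

Percent ionization = 43.1%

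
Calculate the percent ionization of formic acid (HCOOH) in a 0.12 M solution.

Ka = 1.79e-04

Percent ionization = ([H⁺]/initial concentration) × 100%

Using Ka equilibrium: x² + Ka×x - Ka×C = 0. Solving: [H⁺] = 4.5460e-03. Percent = (4.5460e-03/0.12) × 100

Percent ionization = 3.79%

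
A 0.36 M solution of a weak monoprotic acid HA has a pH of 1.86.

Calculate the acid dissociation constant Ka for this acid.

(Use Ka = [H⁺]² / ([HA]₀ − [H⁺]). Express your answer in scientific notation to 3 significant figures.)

[H⁺] = 10^(−pH) = 10^(−1.86) = 1.380e-02 M. For HA ⇌ H⁺ + A⁻, Ka = [H⁺][A⁻]/[HA] = [H⁺]² / ([HA]₀ − [H⁺]) = (1.380e-02)² / (0.36 − 1.380e-02) = 5.50e-04.

K_a = 5.50e-04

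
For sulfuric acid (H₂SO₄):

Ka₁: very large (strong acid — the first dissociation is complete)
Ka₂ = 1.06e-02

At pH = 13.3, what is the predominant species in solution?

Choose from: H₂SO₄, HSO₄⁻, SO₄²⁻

The first dissociation is complete, so H₂SO₄ itself is never the predominant species in water; pKa₂ = -log(1.06e-02) = 1.97. For a polyprotic acid the predominant species crosses at each pKa: below pKa_n the protonated form dominates, above it the deprotonated form does. At pH = 13.3, the predominant species is SO₄²⁻.

SO₄²⁻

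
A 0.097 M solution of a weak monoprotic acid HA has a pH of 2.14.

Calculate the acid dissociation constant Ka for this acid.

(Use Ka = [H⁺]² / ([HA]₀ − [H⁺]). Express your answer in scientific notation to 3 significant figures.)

[H⁺] = 10^(−pH) = 10^(−2.14) = 7.244e-03 M. For HA ⇌ H⁺ + A⁻, Ka = [H⁺][A⁻]/[HA] = [H⁺]² / ([HA]₀ − [H⁺]) = (7.244e-03)² / (0.097 − 7.244e-03) = 5.85e-04.

K_a = 5.85e-04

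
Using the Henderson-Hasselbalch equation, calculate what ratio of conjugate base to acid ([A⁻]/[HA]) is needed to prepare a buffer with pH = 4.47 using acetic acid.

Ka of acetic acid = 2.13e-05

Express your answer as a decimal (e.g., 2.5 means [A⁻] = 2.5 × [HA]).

pKa = -log(2.13e-05) = 4.6716. pH = pKa + log([A⁻]/[HA]), so log([A⁻]/[HA]) = pH − pKa = 4.47 − 4.6716 = -0.2016. [A⁻]/[HA] = 10^(-0.2016) = 0.629

[A⁻]/[HA] = 0.629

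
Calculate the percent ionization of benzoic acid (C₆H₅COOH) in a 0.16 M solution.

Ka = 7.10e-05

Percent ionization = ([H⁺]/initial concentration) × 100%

Using Ka equilibrium: x² + Ka×x - Ka×C = 0. Solving: [H⁺] = 3.3351e-03. Percent = (3.3351e-03/0.16) × 100

Percent ionization = 2.08%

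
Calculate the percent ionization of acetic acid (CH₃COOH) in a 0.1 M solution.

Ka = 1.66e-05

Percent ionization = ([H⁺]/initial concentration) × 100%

Using Ka equilibrium: x² + Ka×x - Ka×C = 0. Solving: [H⁺] = 1.2801e-03. Percent = (1.2801e-03/0.1) × 100

Percent ionization = 1.28%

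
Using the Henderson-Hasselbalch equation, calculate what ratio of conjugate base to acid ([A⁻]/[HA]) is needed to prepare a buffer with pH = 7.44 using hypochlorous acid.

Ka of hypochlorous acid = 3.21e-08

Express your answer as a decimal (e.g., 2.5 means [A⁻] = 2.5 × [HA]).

pKa = -log(3.21e-08) = 7.4935. pH = pKa + log([A⁻]/[HA]), so log([A⁻]/[HA]) = pH − pKa = 7.44 − 7.4935 = -0.0535. [A⁻]/[HA] = 10^(-0.0535) = 0.884

[A⁻]/[HA] = 0.884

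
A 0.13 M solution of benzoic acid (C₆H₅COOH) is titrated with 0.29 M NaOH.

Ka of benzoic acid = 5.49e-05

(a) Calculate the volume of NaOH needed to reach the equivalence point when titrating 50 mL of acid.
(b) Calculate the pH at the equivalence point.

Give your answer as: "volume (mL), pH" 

moles acid = 0.13 × 50/1000 = 0.0065 mol; V_base = moles/0.29 × 1000 = 22.4 mL. At equivalence only the conjugate base is present: [A⁻] = 0.0065/0.072 = 8.9762e-02 M. Kb = Kw/Ka = 1.82e-10; [OH⁻] = √(Kb × [A⁻]) = 4.0435e-06; pOH = 5.39; pH = 14 - pOH = 8.61.

V = 22.4 mL, pH = 8.61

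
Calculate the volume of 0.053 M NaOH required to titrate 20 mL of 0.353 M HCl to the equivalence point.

At equivalence: moles acid = moles base. moles HCl = 0.353 × 20/1000 = 0.00706 mol. V_base = moles / 0.053 × 1000 = 133.2 mL.

V_{base} = 133.2 mL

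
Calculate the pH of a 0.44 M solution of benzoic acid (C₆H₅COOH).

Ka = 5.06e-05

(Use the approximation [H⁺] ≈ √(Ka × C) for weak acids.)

[H⁺] = √(Ka × C) = √(5.06e-05 × 0.44) = 4.7185e-03. pH = -log(4.7185e-03)

pH = 2.33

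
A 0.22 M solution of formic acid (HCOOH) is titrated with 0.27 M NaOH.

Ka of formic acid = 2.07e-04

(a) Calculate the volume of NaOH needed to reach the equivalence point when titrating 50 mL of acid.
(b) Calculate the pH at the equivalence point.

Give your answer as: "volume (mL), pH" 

moles acid = 0.22 × 50/1000 = 0.011 mol; V_base = moles/0.27 × 1000 = 40.7 mL. At equivalence only the conjugate base is present: [A⁻] = 0.011/0.091 = 1.2122e-01 M. Kb = Kw/Ka = 4.83e-11; [OH⁻] = √(Kb × [A⁻]) = 2.4200e-06; pOH = 5.62; pH = 14 - pOH = 8.38.

V = 40.7 mL, pH = 8.38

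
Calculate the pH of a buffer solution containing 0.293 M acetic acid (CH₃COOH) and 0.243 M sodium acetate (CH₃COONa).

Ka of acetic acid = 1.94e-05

pKa = -log(1.94e-05) = 4.71. pH = pKa + log([A⁻]/[HA]) = 4.71 + log(0.243/0.293)

pH = 4.63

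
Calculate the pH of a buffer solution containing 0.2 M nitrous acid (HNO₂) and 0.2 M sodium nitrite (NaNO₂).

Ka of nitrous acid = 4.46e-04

pKa = -log(4.46e-04) = 3.35. pH = pKa + log([A⁻]/[HA]) = 3.35 + log(0.2/0.2)

pH = 3.35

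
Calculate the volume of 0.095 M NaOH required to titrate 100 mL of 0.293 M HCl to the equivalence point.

At equivalence: moles acid = moles base. moles HCl = 0.293 × 100/1000 = 0.0293 mol. V_base = moles / 0.095 × 1000 = 308.4 mL.

V_{base} = 308.4 mL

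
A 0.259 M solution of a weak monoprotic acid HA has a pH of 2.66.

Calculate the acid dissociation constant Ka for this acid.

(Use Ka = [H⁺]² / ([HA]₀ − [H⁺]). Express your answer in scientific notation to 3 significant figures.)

[H⁺] = 10^(−pH) = 10^(−2.66) = 2.188e-03 M. For HA ⇌ H⁺ + A⁻, Ka = [H⁺][A⁻]/[HA] = [H⁺]² / ([HA]₀ − [H⁺]) = (2.188e-03)² / (0.259 − 2.188e-03) = 1.86e-05.

K_a = 1.86e-05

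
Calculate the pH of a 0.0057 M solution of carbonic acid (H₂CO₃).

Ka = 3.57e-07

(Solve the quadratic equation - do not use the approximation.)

x² + Ka×x - Ka×C = 0. Using quadratic formula: [H⁺] = 4.4932e-05

pH = 4.35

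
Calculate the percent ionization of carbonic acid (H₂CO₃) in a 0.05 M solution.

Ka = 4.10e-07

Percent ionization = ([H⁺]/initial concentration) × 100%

Using Ka equilibrium: x² + Ka×x - Ka×C = 0. Solving: [H⁺] = 1.4297e-04. Percent = (1.4297e-04/0.05) × 100

Percent ionization = 0.286%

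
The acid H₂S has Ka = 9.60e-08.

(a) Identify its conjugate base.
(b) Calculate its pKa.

(a) The conjugate base is formed by removing one H⁺ from H₂S, giving HS⁻. (b) pKa = -log(Ka) = -log(9.60e-08) = 7.02.

Conjugate base: HS⁻; pK_a = 7.02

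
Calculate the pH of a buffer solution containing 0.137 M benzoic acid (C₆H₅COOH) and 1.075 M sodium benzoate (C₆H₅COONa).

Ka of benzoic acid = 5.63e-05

pKa = -log(5.63e-05) = 4.25. pH = pKa + log([A⁻]/[HA]) = 4.25 + log(1.075/0.137)

pH = 5.14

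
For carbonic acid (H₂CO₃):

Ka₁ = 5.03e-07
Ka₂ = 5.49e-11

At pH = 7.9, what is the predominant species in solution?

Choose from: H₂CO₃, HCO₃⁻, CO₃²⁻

pKa₁ = 6.30, pKa₂ = 10.26. For a polyprotic acid the predominant species crosses at each pKa: below pKa_n the protonated form dominates, above it the deprotonated form does. At pH = 7.9, the predominant species is HCO₃⁻.

HCO₃⁻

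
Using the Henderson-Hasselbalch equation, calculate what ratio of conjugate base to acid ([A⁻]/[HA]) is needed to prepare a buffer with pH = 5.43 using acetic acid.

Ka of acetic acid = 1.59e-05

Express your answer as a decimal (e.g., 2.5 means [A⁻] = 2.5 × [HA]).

pKa = -log(1.59e-05) = 4.7986. pH = pKa + log([A⁻]/[HA]), so log([A⁻]/[HA]) = pH − pKa = 5.43 − 4.7986 = 0.6314. [A⁻]/[HA] = 10^(0.6314) = 4.28

[A⁻]/[HA] = 4.28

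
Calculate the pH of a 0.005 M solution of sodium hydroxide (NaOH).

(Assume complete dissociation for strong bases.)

[OH⁻] = 0.005 M for strong base. pOH = -log[OH⁻] = 2.30, pH = 14 - pOH

pH = 11.70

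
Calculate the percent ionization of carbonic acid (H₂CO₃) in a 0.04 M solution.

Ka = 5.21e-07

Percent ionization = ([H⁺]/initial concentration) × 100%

Using Ka equilibrium: x² + Ka×x - Ka×C = 0. Solving: [H⁺] = 1.4410e-04. Percent = (1.4410e-04/0.04) × 100

Percent ionization = 0.36%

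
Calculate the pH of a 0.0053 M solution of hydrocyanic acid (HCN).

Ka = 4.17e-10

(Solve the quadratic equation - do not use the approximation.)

x² + Ka×x - Ka×C = 0. Using quadratic formula: [H⁺] = 1.4864e-06

pH = 5.83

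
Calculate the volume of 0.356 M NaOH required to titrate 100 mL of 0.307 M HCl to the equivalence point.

At equivalence: moles acid = moles base. moles HCl = 0.307 × 100/1000 = 0.0307 mol. V_base = moles / 0.356 × 1000 = 86.2 mL.

V_{base} = 86.2 mL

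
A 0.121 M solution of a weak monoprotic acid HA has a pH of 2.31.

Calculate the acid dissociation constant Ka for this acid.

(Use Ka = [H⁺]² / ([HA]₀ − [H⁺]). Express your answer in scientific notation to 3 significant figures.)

[H⁺] = 10^(−pH) = 10^(−2.31) = 4.898e-03 M. For HA ⇌ H⁺ + A⁻, Ka = [H⁺][A⁻]/[HA] = [H⁺]² / ([HA]₀ − [H⁺]) = (4.898e-03)² / (0.121 − 4.898e-03) = 2.07e-04.

K_a = 2.07e-04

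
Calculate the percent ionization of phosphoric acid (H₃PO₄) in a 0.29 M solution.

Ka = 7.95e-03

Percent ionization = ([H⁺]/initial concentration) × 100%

Using Ka equilibrium: x² + Ka×x - Ka×C = 0. Solving: [H⁺] = 4.4205e-02. Percent = (4.4205e-02/0.29) × 100

Percent ionization = 15.2%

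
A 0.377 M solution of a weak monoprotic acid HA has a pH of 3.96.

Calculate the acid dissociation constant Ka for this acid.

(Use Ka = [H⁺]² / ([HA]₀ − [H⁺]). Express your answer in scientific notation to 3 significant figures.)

[H⁺] = 10^(−pH) = 10^(−3.96) = 1.096e-04 M. For HA ⇌ H⁺ + A⁻, Ka = [H⁺][A⁻]/[HA] = [H⁺]² / ([HA]₀ − [H⁺]) = (1.096e-04)² / (0.377 − 1.096e-04) = 3.19e-08.

K_a = 3.19e-08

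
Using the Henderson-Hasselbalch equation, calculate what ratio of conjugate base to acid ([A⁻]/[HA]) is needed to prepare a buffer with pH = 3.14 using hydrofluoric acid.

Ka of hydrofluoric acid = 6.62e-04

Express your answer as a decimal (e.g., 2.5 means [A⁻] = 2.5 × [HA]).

pKa = -log(6.62e-04) = 3.1791. pH = pKa + log([A⁻]/[HA]), so log([A⁻]/[HA]) = pH − pKa = 3.14 − 3.1791 = -0.0391. [A⁻]/[HA] = 10^(-0.0391) = 0.914

[A⁻]/[HA] = 0.914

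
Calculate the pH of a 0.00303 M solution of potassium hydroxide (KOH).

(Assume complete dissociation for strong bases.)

[OH⁻] = 0.00303 M for strong base. pOH = -log[OH⁻] = 2.52, pH = 14 - pOH

pH = 11.48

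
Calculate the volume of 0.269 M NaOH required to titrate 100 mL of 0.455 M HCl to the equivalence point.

At equivalence: moles acid = moles base. moles HCl = 0.455 × 100/1000 = 0.0455 mol. V_base = moles / 0.269 × 1000 = 169.1 mL.

V_{base} = 169.1 mL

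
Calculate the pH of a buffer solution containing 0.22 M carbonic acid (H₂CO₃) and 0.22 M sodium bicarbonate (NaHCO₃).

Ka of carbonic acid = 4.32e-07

pKa = -log(4.32e-07) = 6.36. pH = pKa + log([A⁻]/[HA]) = 6.36 + log(0.22/0.22)

pH = 6.36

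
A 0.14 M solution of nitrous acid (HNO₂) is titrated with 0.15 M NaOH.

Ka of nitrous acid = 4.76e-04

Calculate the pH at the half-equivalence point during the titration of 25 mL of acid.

At half-equivalence [HA] = [A⁻], so Henderson-Hasselbalch gives pH = pKa = -log(4.76e-04) = 3.32.

pH = pKa = 3.32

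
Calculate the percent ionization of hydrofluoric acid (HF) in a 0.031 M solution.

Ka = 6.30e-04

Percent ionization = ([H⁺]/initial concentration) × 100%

Using Ka equilibrium: x² + Ka×x - Ka×C = 0. Solving: [H⁺] = 4.1155e-03. Percent = (4.1155e-03/0.031) × 100

Percent ionization = 13.3%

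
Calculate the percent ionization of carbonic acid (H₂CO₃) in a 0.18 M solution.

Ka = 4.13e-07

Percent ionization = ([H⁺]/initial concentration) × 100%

Using Ka equilibrium: x² + Ka×x - Ka×C = 0. Solving: [H⁺] = 2.7245e-04. Percent = (2.7245e-04/0.18) × 100

Percent ionization = 0.151%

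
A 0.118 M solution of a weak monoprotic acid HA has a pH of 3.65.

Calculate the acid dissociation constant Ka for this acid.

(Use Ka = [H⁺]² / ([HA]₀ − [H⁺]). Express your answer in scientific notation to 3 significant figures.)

[H⁺] = 10^(−pH) = 10^(−3.65) = 2.239e-04 M. For HA ⇌ H⁺ + A⁻, Ka = [H⁺][A⁻]/[HA] = [H⁺]² / ([HA]₀ − [H⁺]) = (2.239e-04)² / (0.118 − 2.239e-04) = 4.26e-07.

K_a = 4.26e-07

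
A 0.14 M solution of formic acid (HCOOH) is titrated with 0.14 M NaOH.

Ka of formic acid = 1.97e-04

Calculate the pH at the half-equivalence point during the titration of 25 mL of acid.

At half-equivalence [HA] = [A⁻], so Henderson-Hasselbalch gives pH = pKa = -log(1.97e-04) = 3.71.

pH = pKa = 3.71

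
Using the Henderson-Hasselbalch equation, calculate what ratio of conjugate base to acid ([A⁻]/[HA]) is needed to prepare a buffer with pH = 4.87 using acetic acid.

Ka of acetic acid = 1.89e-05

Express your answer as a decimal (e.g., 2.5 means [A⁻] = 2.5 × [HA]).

pKa = -log(1.89e-05) = 4.7235. pH = pKa + log([A⁻]/[HA]), so log([A⁻]/[HA]) = pH − pKa = 4.87 − 4.7235 = 0.1465. [A⁻]/[HA] = 10^(0.1465) = 1.40

[A⁻]/[HA] = 1.40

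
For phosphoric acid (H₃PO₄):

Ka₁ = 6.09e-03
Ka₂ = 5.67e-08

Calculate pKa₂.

pKa₂ = -log(Ka₂) = -log(5.67e-08) = 7.25.

pK_{a2} = 7.25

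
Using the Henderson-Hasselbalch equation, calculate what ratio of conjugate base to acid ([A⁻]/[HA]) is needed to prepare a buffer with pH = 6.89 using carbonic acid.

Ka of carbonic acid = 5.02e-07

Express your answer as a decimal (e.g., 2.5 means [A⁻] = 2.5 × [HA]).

pKa = -log(5.02e-07) = 6.2993. pH = pKa + log([A⁻]/[HA]), so log([A⁻]/[HA]) = pH − pKa = 6.89 − 6.2993 = 0.5907. [A⁻]/[HA] = 10^(0.5907) = 3.90

[A⁻]/[HA] = 3.90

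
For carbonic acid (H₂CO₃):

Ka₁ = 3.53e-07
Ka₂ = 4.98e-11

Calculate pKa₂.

pKa₂ = -log(Ka₂) = -log(4.98e-11) = 10.30.

pK_{a2} = 10.30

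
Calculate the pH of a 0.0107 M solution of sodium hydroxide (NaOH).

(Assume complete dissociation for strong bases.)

[OH⁻] = 0.0107 M for strong base. pOH = -log[OH⁻] = 1.97, pH = 14 - pOH

pH = 12.03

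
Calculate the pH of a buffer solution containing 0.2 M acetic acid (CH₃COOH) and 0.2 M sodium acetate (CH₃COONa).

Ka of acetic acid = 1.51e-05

pKa = -log(1.51e-05) = 4.82. pH = pKa + log([A⁻]/[HA]) = 4.82 + log(0.2/0.2)

pH = 4.82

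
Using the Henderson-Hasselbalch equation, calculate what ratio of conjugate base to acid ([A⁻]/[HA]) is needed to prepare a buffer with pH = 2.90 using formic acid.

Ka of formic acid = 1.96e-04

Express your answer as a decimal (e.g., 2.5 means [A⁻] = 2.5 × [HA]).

pKa = -log(1.96e-04) = 3.7077. pH = pKa + log([A⁻]/[HA]), so log([A⁻]/[HA]) = pH − pKa = 2.90 − 3.7077 = -0.8077. [A⁻]/[HA] = 10^(-0.8077) = 0.156

[A⁻]/[HA] = 0.156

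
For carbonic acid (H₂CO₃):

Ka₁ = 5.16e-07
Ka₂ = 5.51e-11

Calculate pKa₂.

pKa₂ = -log(Ka₂) = -log(5.51e-11) = 10.26.

pK_{a2} = 10.26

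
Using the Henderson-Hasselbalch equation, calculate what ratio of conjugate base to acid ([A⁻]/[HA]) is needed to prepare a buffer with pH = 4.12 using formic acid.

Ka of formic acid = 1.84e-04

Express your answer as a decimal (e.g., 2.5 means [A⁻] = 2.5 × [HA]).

pKa = -log(1.84e-04) = 3.7352. pH = pKa + log([A⁻]/[HA]), so log([A⁻]/[HA]) = pH − pKa = 4.12 − 3.7352 = 0.3848. [A⁻]/[HA] = 10^(0.3848) = 2.43

[A⁻]/[HA] = 2.43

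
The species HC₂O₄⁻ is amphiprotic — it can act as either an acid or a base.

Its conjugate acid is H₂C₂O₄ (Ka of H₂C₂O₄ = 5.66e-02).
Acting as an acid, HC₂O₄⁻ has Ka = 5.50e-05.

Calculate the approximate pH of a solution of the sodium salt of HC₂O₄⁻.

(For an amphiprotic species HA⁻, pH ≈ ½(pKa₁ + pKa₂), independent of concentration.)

pKa₁ = -log(5.66e-02) = 1.25; pKa₂ = -log(5.50e-05) = 4.26. For an amphiprotic species, pH ≈ ½(pKa₁ + pKa₂) = ½(1.25 + 4.26) = 2.75.

pH = 2.75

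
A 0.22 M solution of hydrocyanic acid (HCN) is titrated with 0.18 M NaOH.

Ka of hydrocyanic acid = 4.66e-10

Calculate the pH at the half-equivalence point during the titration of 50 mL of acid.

At half-equivalence [HA] = [A⁻], so Henderson-Hasselbalch gives pH = pKa = -log(4.66e-10) = 9.33.

pH = pKa = 9.33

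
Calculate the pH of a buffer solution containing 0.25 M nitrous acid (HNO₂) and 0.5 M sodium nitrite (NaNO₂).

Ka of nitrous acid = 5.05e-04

pKa = -log(5.05e-04) = 3.30. pH = pKa + log([A⁻]/[HA]) = 3.30 + log(0.5/0.25)

pH = 3.60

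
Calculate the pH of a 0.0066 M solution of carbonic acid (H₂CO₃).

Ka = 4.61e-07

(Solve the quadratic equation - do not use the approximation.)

x² + Ka×x - Ka×C = 0. Using quadratic formula: [H⁺] = 5.4930e-05

pH = 4.26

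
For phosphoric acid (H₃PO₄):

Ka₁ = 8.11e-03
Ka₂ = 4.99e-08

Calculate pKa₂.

pKa₂ = -log(Ka₂) = -log(4.99e-08) = 7.30.

pK_{a2} = 7.30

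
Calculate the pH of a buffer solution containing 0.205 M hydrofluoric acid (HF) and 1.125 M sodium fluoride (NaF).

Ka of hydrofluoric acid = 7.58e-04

pKa = -log(7.58e-04) = 3.12. pH = pKa + log([A⁻]/[HA]) = 3.12 + log(1.125/0.205)

pH = 3.86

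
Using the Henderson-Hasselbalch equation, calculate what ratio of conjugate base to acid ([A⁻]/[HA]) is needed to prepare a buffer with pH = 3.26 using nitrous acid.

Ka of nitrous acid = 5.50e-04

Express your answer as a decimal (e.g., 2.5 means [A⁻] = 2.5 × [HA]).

pKa = -log(5.50e-04) = 3.2596. pH = pKa + log([A⁻]/[HA]), so log([A⁻]/[HA]) = pH − pKa = 3.26 − 3.2596 = 0.0004. [A⁻]/[HA] = 10^(0.0004) = 1.00

[A⁻]/[HA] = 1.00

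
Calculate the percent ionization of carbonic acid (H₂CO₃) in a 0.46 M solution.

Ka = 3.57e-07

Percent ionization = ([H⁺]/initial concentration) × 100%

Using Ka equilibrium: x² + Ka×x - Ka×C = 0. Solving: [H⁺] = 4.0506e-04. Percent = (4.0506e-04/0.46) × 100

Percent ionization = 0.0881%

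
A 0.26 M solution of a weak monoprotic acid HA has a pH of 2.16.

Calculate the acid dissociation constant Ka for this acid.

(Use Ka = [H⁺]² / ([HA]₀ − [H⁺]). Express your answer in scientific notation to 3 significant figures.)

[H⁺] = 10^(−pH) = 10^(−2.16) = 6.918e-03 M. For HA ⇌ H⁺ + A⁻, Ka = [H⁺][A⁻]/[HA] = [H⁺]² / ([HA]₀ − [H⁺]) = (6.918e-03)² / (0.26 − 6.918e-03) = 1.89e-04.

K_a = 1.89e-04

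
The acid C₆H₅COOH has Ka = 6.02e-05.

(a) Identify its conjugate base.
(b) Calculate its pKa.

(a) The conjugate base is formed by removing one H⁺ from C₆H₅COOH, giving C₆H₅COO⁻. (b) pKa = -log(Ka) = -log(6.02e-05) = 4.22.

Conjugate base: C₆H₅COO⁻; pK_a = 4.22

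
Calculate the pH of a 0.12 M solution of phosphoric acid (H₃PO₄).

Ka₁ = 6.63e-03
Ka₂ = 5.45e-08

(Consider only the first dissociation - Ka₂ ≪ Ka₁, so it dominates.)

First dissociation dominates. From Ka₁ = [H⁺][HA⁻]/[H₂A], x² + Ka₁·x − Ka₁·C = 0 with C = 0.12 M and Ka₁ = 6.63e-03. Solving: [H⁺] = (−Ka₁ + √(Ka₁² + 4·Ka₁·C)) / 2 = 2.5086e-02 M. pH = -log(2.5086e-02) = 1.60.

pH = 1.60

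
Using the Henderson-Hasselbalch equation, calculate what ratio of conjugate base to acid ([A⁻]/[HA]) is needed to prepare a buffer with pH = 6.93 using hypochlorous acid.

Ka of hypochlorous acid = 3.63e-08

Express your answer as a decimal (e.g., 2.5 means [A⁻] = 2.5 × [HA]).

pKa = -log(3.63e-08) = 7.4401. pH = pKa + log([A⁻]/[HA]), so log([A⁻]/[HA]) = pH − pKa = 6.93 − 7.4401 = -0.5101. [A⁻]/[HA] = 10^(-0.5101) = 0.309

[A⁻]/[HA] = 0.309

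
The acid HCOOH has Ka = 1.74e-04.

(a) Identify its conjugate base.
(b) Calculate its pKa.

(a) The conjugate base is formed by removing one H⁺ from HCOOH, giving HCOO⁻. (b) pKa = -log(Ka) = -log(1.74e-04) = 3.76.

Conjugate base: HCOO⁻; pK_a = 3.76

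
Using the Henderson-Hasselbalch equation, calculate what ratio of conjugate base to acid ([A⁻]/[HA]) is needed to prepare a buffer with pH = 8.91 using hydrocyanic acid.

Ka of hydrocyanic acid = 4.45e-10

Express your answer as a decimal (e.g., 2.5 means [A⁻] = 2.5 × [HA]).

pKa = -log(4.45e-10) = 9.3516. pH = pKa + log([A⁻]/[HA]), so log([A⁻]/[HA]) = pH − pKa = 8.91 − 9.3516 = -0.4416. [A⁻]/[HA] = 10^(-0.4416) = 0.362

[A⁻]/[HA] = 0.362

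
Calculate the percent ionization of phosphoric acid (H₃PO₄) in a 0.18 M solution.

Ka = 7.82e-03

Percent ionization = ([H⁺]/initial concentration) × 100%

Using Ka equilibrium: x² + Ka×x - Ka×C = 0. Solving: [H⁺] = 3.3811e-02. Percent = (3.3811e-02/0.18) × 100

Percent ionization = 18.8%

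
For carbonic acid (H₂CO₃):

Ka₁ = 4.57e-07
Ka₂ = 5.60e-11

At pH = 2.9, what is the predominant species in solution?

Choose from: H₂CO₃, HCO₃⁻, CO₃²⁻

pKa₁ = 6.34, pKa₂ = 10.25. For a polyprotic acid the predominant species crosses at each pKa: below pKa_n the protonated form dominates, above it the deprotonated form does. At pH = 2.9, the predominant species is H₂CO₃.

H₂CO₃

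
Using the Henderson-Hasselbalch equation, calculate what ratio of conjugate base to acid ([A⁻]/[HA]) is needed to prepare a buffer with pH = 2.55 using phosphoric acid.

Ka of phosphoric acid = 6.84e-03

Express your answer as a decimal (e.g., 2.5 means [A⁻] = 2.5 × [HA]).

pKa = -log(6.84e-03) = 2.1649. pH = pKa + log([A⁻]/[HA]), so log([A⁻]/[HA]) = pH − pKa = 2.55 − 2.1649 = 0.3851. [A⁻]/[HA] = 10^(0.3851) = 2.43

[A⁻]/[HA] = 2.43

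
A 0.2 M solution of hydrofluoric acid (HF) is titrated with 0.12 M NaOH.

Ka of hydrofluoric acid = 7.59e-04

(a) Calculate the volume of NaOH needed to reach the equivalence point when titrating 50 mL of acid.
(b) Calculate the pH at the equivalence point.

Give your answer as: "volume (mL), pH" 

moles acid = 0.2 × 50/1000 = 0.01 mol; V_base = moles/0.12 × 1000 = 83.3 mL. At equivalence only the conjugate base is present: [A⁻] = 0.01/0.133 = 7.5000e-02 M. Kb = Kw/Ka = 1.32e-11; [OH⁻] = √(Kb × [A⁻]) = 9.9405e-07; pOH = 6.00; pH = 14 - pOH = 8.00.

V = 83.3 mL, pH = 8.00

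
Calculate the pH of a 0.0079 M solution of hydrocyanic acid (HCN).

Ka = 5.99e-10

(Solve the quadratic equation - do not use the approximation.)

x² + Ka×x - Ka×C = 0. Using quadratic formula: [H⁺] = 2.1750e-06

pH = 5.66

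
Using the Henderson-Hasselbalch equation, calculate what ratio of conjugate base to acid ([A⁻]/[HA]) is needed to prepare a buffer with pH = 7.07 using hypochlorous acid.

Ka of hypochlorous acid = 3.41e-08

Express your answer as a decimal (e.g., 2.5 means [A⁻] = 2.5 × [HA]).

pKa = -log(3.41e-08) = 7.4672. pH = pKa + log([A⁻]/[HA]), so log([A⁻]/[HA]) = pH − pKa = 7.07 − 7.4672 = -0.3972. [A⁻]/[HA] = 10^(-0.3972) = 0.401

[A⁻]/[HA] = 0.401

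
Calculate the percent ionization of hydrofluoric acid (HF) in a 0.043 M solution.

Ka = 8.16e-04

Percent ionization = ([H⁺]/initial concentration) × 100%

Using Ka equilibrium: x² + Ka×x - Ka×C = 0. Solving: [H⁺] = 5.5295e-03. Percent = (5.5295e-03/0.043) × 100

Percent ionization = 12.9%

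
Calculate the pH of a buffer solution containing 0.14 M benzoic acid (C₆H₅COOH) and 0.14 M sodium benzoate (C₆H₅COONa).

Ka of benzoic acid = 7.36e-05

pKa = -log(7.36e-05) = 4.13. pH = pKa + log([A⁻]/[HA]) = 4.13 + log(0.14/0.14)

pH = 4.13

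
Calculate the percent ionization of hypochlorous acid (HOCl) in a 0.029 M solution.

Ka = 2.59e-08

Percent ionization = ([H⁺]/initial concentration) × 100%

Using Ka equilibrium: x² + Ka×x - Ka×C = 0. Solving: [H⁺] = 2.7393e-05. Percent = (2.7393e-05/0.029) × 100

Percent ionization = 0.0945%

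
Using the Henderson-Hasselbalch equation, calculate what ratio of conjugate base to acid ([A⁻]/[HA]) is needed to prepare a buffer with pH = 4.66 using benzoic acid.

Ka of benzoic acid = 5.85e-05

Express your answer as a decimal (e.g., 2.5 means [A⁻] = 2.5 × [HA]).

pKa = -log(5.85e-05) = 4.2328. pH = pKa + log([A⁻]/[HA]), so log([A⁻]/[HA]) = pH − pKa = 4.66 − 4.2328 = 0.4272. [A⁻]/[HA] = 10^(0.4272) = 2.67

[A⁻]/[HA] = 2.67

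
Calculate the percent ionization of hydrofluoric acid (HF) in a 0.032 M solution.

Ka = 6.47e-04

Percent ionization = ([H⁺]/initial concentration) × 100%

Using Ka equilibrium: x² + Ka×x - Ka×C = 0. Solving: [H⁺] = 4.2382e-03. Percent = (4.2382e-03/0.032) × 100

Percent ionization = 13.2%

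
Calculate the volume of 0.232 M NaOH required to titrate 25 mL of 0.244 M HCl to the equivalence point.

At equivalence: moles acid = moles base. moles HCl = 0.244 × 25/1000 = 0.0061 mol. V_base = moles / 0.232 × 1000 = 26.3 mL.

V_{base} = 26.3 mL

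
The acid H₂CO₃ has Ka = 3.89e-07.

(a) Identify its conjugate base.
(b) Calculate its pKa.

(a) The conjugate base is formed by removing one H⁺ from H₂CO₃, giving HCO₃⁻. (b) pKa = -log(Ka) = -log(3.89e-07) = 6.41.

Conjugate base: HCO₃⁻; pK_a = 6.41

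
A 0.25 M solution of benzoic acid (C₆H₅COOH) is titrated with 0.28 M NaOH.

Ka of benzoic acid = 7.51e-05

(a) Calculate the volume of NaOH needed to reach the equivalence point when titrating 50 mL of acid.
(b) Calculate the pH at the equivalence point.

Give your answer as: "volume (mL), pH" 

moles acid = 0.25 × 50/1000 = 0.0125 mol; V_base = moles/0.28 × 1000 = 44.6 mL. At equivalence only the conjugate base is present: [A⁻] = 0.0125/0.095 = 1.3208e-01 M. Kb = Kw/Ka = 1.33e-10; [OH⁻] = √(Kb × [A⁻]) = 4.1936e-06; pOH = 5.38; pH = 14 - pOH = 8.62.

V = 44.6 mL, pH = 8.62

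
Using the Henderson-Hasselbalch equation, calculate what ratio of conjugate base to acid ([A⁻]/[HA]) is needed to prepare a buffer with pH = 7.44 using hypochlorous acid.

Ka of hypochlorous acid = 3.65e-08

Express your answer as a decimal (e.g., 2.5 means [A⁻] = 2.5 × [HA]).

pKa = -log(3.65e-08) = 7.4377. pH = pKa + log([A⁻]/[HA]), so log([A⁻]/[HA]) = pH − pKa = 7.44 − 7.4377 = 0.0023. [A⁻]/[HA] = 10^(0.0023) = 1.01

[A⁻]/[HA] = 1.01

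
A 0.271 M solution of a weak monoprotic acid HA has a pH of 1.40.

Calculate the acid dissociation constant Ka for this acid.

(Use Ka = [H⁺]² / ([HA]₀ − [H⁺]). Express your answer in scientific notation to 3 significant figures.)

[H⁺] = 10^(−pH) = 10^(−1.40) = 3.981e-02 M. For HA ⇌ H⁺ + A⁻, Ka = [H⁺][A⁻]/[HA] = [H⁺]² / ([HA]₀ − [H⁺]) = (3.981e-02)² / (0.271 − 3.981e-02) = 6.86e-03.

K_a = 6.86e-03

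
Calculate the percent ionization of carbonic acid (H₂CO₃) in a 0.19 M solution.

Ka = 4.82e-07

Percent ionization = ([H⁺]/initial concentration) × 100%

Using Ka equilibrium: x² + Ka×x - Ka×C = 0. Solving: [H⁺] = 3.0238e-04. Percent = (3.0238e-04/0.19) × 100

Percent ionization = 0.159%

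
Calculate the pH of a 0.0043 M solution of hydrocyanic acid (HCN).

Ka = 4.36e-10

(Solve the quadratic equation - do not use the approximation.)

x² + Ka×x - Ka×C = 0. Using quadratic formula: [H⁺] = 1.3690e-06

pH = 5.86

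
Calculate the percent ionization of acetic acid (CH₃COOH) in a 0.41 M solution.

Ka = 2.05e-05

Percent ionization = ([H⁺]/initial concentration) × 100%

Using Ka equilibrium: x² + Ka×x - Ka×C = 0. Solving: [H⁺] = 2.8889e-03. Percent = (2.8889e-03/0.41) × 100

Percent ionization = 0.705%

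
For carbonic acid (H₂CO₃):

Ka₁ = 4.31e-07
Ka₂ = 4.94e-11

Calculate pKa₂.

pKa₂ = -log(Ka₂) = -log(4.94e-11) = 10.31.

pK_{a2} = 10.31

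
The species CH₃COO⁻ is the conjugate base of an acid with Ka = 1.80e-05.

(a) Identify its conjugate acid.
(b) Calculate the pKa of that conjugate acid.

(a) The conjugate acid is formed by adding one H⁺ to CH₃COO⁻, giving CH₃COOH. (b) pKa = -log(Ka) = -log(1.80e-05) = 4.74.

Conjugate acid: CH₃COOH; pK_a = 4.74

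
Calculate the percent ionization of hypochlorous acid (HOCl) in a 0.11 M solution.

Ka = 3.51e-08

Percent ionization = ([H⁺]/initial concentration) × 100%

Using Ka equilibrium: x² + Ka×x - Ka×C = 0. Solving: [H⁺] = 6.2119e-05. Percent = (6.2119e-05/0.11) × 100

Percent ionization = 0.0565%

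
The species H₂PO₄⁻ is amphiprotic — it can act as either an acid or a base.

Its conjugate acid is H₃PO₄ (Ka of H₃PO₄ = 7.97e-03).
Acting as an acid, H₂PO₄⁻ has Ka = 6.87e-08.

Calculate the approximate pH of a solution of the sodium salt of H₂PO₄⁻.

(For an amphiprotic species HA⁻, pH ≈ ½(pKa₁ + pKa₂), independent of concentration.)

pKa₁ = -log(7.97e-03) = 2.10; pKa₂ = -log(6.87e-08) = 7.16. For an amphiprotic species, pH ≈ ½(pKa₁ + pKa₂) = ½(2.10 + 7.16) = 4.63.

pH = 4.63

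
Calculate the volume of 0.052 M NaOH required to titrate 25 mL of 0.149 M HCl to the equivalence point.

At equivalence: moles acid = moles base. moles HCl = 0.149 × 25/1000 = 0.003725 mol. V_base = moles / 0.052 × 1000 = 71.6 mL.

V_{base} = 71.6 mL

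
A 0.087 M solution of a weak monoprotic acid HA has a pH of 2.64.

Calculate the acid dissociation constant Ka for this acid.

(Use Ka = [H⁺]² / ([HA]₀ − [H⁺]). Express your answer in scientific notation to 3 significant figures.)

[H⁺] = 10^(−pH) = 10^(−2.64) = 2.291e-03 M. For HA ⇌ H⁺ + A⁻, Ka = [H⁺][A⁻]/[HA] = [H⁺]² / ([HA]₀ − [H⁺]) = (2.291e-03)² / (0.087 − 2.291e-03) = 6.20e-05.

K_a = 6.20e-05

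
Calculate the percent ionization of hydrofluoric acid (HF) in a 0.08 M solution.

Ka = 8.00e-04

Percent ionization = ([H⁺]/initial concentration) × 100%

Using Ka equilibrium: x² + Ka×x - Ka×C = 0. Solving: [H⁺] = 7.6100e-03. Percent = (7.6100e-03/0.08) × 100

Percent ionization = 9.51%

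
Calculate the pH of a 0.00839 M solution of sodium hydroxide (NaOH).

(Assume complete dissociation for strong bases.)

[OH⁻] = 0.00839 M for strong base. pOH = -log[OH⁻] = 2.08, pH = 14 - pOH

pH = 11.92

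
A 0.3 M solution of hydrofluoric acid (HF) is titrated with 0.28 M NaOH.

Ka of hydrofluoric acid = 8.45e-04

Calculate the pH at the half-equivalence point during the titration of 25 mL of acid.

At half-equivalence [HA] = [A⁻], so Henderson-Hasselbalch gives pH = pKa = -log(8.45e-04) = 3.07.

pH = pKa = 3.07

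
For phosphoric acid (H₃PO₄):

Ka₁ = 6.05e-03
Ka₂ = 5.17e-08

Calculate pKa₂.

pKa₂ = -log(Ka₂) = -log(5.17e-08) = 7.29.

pK_{a2} = 7.29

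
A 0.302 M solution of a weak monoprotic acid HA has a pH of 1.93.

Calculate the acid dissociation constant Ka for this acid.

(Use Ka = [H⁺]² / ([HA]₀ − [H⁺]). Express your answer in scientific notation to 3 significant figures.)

[H⁺] = 10^(−pH) = 10^(−1.93) = 1.175e-02 M. For HA ⇌ H⁺ + A⁻, Ka = [H⁺][A⁻]/[HA] = [H⁺]² / ([HA]₀ − [H⁺]) = (1.175e-02)² / (0.302 − 1.175e-02) = 4.76e-04.

K_a = 4.76e-04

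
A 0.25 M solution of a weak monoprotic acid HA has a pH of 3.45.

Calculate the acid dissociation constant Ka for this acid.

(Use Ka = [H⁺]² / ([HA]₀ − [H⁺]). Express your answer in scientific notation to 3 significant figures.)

[H⁺] = 10^(−pH) = 10^(−3.45) = 3.548e-04 M. For HA ⇌ H⁺ + A⁻, Ka = [H⁺][A⁻]/[HA] = [H⁺]² / ([HA]₀ − [H⁺]) = (3.548e-04)² / (0.25 − 3.548e-04) = 5.04e-07.

K_a = 5.04e-07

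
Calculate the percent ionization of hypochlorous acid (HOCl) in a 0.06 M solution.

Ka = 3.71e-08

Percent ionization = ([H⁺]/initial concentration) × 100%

Using Ka equilibrium: x² + Ka×x - Ka×C = 0. Solving: [H⁺] = 4.7162e-05. Percent = (4.7162e-05/0.06) × 100

Percent ionization = 0.0786%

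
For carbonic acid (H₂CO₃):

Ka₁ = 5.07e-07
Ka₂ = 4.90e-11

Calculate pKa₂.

pKa₂ = -log(Ka₂) = -log(4.90e-11) = 10.31.

pK_{a2} = 10.31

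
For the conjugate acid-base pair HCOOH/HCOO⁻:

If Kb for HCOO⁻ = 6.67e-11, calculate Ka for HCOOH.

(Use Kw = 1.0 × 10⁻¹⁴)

For a conjugate pair Ka × Kb = Kw, so Ka = Kw/Kb = 1.0 × 10⁻¹⁴ / 6.67e-11 = 1.50e-04.

K_a = 1.50e-04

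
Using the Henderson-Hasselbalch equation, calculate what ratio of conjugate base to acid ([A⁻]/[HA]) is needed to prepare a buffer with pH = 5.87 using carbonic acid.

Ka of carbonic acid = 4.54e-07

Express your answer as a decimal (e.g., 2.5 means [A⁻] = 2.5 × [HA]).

pKa = -log(4.54e-07) = 6.3429. pH = pKa + log([A⁻]/[HA]), so log([A⁻]/[HA]) = pH − pKa = 5.87 − 6.3429 = -0.4729. [A⁻]/[HA] = 10^(-0.4729) = 0.337

[A⁻]/[HA] = 0.337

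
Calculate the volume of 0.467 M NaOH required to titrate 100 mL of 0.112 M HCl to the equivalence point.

At equivalence: moles acid = moles base. moles HCl = 0.112 × 100/1000 = 0.0112 mol. V_base = moles / 0.467 × 1000 = 24.0 mL.

V_{base} = 24.0 mL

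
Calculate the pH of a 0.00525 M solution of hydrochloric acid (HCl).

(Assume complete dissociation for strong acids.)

[H⁺] = 0.00525 M for strong acid. pH = -log[H⁺] = -log(0.00525)

pH = 2.28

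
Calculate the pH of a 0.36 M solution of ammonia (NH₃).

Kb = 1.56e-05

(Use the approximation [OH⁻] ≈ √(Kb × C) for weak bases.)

[OH⁻] = √(Kb × C) = √(1.56e-05 × 0.36) = 2.3698e-03. pOH = 2.63, pH = 14 - pOH

pH = 11.37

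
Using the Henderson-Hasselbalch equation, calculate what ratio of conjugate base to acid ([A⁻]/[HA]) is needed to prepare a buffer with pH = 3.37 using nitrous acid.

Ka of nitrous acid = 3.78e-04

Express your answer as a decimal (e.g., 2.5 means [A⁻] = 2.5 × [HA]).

pKa = -log(3.78e-04) = 3.4225. pH = pKa + log([A⁻]/[HA]), so log([A⁻]/[HA]) = pH − pKa = 3.37 − 3.4225 = -0.0525. [A⁻]/[HA] = 10^(-0.0525) = 0.886

[A⁻]/[HA] = 0.886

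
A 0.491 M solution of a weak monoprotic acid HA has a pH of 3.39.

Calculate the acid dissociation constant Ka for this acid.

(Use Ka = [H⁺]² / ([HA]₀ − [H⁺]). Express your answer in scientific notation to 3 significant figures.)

[H⁺] = 10^(−pH) = 10^(−3.39) = 4.074e-04 M. For HA ⇌ H⁺ + A⁻, Ka = [H⁺][A⁻]/[HA] = [H⁺]² / ([HA]₀ − [H⁺]) = (4.074e-04)² / (0.491 − 4.074e-04) = 3.38e-07.

K_a = 3.38e-07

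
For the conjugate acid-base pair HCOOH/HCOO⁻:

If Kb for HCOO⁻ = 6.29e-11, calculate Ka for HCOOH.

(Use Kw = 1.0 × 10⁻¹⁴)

For a conjugate pair Ka × Kb = Kw, so Ka = Kw/Kb = 1.0 × 10⁻¹⁴ / 6.29e-11 = 1.59e-04.

K_a = 1.59e-04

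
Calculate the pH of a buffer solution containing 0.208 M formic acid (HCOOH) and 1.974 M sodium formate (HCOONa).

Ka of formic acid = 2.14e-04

pKa = -log(2.14e-04) = 3.67. pH = pKa + log([A⁻]/[HA]) = 3.67 + log(1.974/0.208)

pH = 4.65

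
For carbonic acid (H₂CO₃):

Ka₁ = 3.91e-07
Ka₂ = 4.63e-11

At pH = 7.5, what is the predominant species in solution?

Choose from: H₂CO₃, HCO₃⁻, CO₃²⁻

pKa₁ = 6.41, pKa₂ = 10.33. For a polyprotic acid the predominant species crosses at each pKa: below pKa_n the protonated form dominates, above it the deprotonated form does. At pH = 7.5, the predominant species is HCO₃⁻.

HCO₃⁻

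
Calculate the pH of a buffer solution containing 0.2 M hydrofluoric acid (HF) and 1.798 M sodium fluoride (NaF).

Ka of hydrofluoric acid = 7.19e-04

pKa = -log(7.19e-04) = 3.14. pH = pKa + log([A⁻]/[HA]) = 3.14 + log(1.798/0.2)

pH = 4.10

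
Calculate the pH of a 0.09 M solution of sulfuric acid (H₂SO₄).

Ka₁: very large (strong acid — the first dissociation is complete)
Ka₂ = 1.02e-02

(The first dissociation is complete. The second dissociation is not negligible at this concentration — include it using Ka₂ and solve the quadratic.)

First dissociation is complete: [H⁺]₀ = [HSO₄⁻]₀ = C = 0.09 M. Second dissociation HSO₄⁻ ⇌ H⁺ + SO₄²⁻: let x = [SO₄²⁻]. Ka₂ = (C + x)·x / (C − x) = 1.02e-02 → x² + (C + Ka₂)·x − Ka₂·C = 0 → x² + 0.10020·x − 9.180e-04 = 0. x = (−0.10020 + √(0.10020² + 4 × 9.180e-04)) / 2 = 8.4492e-03 M. [H⁺] = C + x = 0.09 + 8.4492e-03 = 9.8449e-02 M. pH = -log(9.8449e-02) = 1.01.

pH = 1.01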